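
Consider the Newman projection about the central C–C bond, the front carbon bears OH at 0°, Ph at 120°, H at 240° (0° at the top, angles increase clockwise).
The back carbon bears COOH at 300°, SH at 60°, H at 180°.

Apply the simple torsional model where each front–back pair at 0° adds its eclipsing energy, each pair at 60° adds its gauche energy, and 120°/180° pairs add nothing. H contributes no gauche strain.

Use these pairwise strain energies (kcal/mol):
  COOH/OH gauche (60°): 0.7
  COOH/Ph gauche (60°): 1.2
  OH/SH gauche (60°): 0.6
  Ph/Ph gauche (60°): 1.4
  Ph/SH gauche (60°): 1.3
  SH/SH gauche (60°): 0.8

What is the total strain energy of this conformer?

2.6 kcal/mol

This conformer (staggered): OH–COOH gauche, OH–SH gauche, Ph–SH gauche; 0.7 + 0.6 + 1.3 = 2.6 kcal/mol.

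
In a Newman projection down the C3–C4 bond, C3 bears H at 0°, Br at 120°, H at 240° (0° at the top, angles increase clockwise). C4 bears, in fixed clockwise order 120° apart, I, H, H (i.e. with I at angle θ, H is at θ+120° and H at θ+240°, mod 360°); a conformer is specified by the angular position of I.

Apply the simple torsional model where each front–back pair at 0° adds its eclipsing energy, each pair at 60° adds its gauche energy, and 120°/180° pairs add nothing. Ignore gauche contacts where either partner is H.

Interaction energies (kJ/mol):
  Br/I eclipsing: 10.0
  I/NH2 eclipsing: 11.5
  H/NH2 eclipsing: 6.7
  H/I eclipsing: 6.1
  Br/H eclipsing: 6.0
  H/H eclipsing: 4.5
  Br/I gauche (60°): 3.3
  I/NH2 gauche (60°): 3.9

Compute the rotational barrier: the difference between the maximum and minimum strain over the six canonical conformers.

19.0 kJ/mol

I at 0° (eclipsed): H–I eclipsed, Br–H eclipsed, H–H eclipsed; 6.1 + 6.0 + 4.5 = 16.6 kJ/mol.
I at 60° (staggered): Br–I gauche; 3.3 = 3.3 kJ/mol.
I at 120° (eclipsed): H–H eclipsed, Br–I eclipsed, H–H eclipsed; 4.5 + 10.0 + 4.5 = 19.0 kJ/mol.
I at 180° (staggered): Br–I gauche; 3.3 = 3.3 kJ/mol.
I at 240° (eclipsed): H–H eclipsed, Br–H eclipsed, H–I eclipsed; 4.5 + 6.0 + 6.1 = 16.6 kJ/mol.
I at 300° (staggered): no non-H gauche contacts → 0.0 kJ/mol.
Max at 120° (19.0 kJ/mol), min at 300° (0.0 kJ/mol); barrier = 19.0 kJ/mol.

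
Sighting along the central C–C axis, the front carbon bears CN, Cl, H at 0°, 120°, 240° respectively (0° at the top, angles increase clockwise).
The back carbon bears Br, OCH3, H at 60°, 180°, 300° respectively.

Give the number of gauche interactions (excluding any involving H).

Non-H gauche pairs: CN(0°)/Br(60°); Cl(120°)/Br(60°); Cl(120°)/OCH3(180°) — 3 interactions.

3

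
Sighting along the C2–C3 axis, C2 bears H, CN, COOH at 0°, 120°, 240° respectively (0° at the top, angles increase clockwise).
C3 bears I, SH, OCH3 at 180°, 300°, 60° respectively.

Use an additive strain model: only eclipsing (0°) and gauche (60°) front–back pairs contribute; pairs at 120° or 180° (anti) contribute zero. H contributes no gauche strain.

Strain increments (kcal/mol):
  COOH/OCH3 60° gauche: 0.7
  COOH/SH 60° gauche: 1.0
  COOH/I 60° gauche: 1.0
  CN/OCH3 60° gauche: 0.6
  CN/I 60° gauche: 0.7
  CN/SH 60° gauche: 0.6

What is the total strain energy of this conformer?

This conformer (staggered): CN–I gauche, CN–OCH3 gauche, COOH–I gauche, COOH–SH gauche; 0.7 + 0.6 + 1.0 + 1.0 = 3.3 kcal/mol.

3.3 kcal/mol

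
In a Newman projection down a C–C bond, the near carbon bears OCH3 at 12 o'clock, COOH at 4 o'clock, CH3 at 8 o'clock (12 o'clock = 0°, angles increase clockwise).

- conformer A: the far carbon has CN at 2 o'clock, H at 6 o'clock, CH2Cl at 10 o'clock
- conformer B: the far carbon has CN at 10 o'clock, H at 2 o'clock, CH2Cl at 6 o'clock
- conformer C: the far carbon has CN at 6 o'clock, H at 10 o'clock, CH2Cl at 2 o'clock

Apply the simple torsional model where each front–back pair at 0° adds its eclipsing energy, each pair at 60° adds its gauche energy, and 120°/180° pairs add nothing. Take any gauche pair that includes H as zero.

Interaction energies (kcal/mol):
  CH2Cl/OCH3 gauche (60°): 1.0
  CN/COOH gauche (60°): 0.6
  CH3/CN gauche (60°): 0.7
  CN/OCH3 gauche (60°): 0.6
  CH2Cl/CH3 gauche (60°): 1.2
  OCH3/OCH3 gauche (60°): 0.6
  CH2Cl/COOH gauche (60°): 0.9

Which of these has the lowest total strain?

C

A is staggered. OCH3 at 0° is gauche with CN at 60° (0.6); OCH3 at 0° is gauche with CH2Cl at 300° (1.0); COOH at 120° is gauche with CN at 60° (0.6); CH3 at 240° is gauche with CH2Cl at 300° (1.2). Total 3.4 kcal/mol.
B is staggered. OCH3 at 0° is gauche with CN at 300° (0.6); COOH at 120° is gauche with CH2Cl at 180° (0.9); CH3 at 240° is gauche with CN at 300° (0.7); CH3 at 240° is gauche with CH2Cl at 180° (1.2). Total 3.4 kcal/mol.
C is staggered. OCH3 at 0° is gauche with CH2Cl at 60° (1.0); COOH at 120° is gauche with CN at 180° (0.6); COOH at 120° is gauche with CH2Cl at 60° (0.9); CH3 at 240° is gauche with CN at 180° (0.7). Total 3.2 kcal/mol.
C has the lowest total (3.2 kcal/mol).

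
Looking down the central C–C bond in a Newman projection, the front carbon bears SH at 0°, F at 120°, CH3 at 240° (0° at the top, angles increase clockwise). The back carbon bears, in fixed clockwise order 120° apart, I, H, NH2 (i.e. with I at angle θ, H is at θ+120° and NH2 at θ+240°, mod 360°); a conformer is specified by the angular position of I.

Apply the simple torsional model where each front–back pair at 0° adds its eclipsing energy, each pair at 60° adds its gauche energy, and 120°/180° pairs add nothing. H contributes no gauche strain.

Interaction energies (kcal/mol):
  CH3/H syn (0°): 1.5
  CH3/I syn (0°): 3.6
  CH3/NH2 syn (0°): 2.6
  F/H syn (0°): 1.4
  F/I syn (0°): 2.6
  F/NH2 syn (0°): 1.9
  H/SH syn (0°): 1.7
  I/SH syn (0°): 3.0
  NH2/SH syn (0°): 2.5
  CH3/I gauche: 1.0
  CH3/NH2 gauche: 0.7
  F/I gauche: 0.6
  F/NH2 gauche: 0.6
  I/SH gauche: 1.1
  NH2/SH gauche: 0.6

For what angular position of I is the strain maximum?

I at 0° is eclipsed. SH at 0° is eclipsed with I at 0° (3.0); F at 120° is eclipsed with H at 120° (1.4); CH3 at 240° is eclipsed with NH2 at 240° (2.6). Total 7.0 kcal/mol.
I at 60° is staggered. SH at 0° is gauche with I at 60° (1.1); SH at 0° is gauche with NH2 at 300° (0.6); F at 120° is gauche with I at 60° (0.6); CH3 at 240° is gauche with NH2 at 300° (0.7). Total 3.0 kcal/mol.
I at 120° is eclipsed. SH at 0° is eclipsed with NH2 at 0° (2.5); F at 120° is eclipsed with I at 120° (2.6); CH3 at 240° is eclipsed with H at 240° (1.5). Total 6.6 kcal/mol.
I at 180° is staggered. SH at 0° is gauche with NH2 at 60° (0.6); F at 120° is gauche with I at 180° (0.6); F at 120° is gauche with NH2 at 60° (0.6); CH3 at 240° is gauche with I at 180° (1.0). Total 2.8 kcal/mol.
I at 240° is eclipsed. SH at 0° is eclipsed with H at 0° (1.7); F at 120° is eclipsed with NH2 at 120° (1.9); CH3 at 240° is eclipsed with I at 240° (3.6). Total 7.2 kcal/mol.
I at 300° is staggered. SH at 0° is gauche with I at 300° (1.1); F at 120° is gauche with NH2 at 180° (0.6); CH3 at 240° is gauche with I at 300° (1.0); CH3 at 240° is gauche with NH2 at 180° (0.7). Total 3.4 kcal/mol.
The maximum (7.2 kcal/mol) occurs with I at 240°.

240°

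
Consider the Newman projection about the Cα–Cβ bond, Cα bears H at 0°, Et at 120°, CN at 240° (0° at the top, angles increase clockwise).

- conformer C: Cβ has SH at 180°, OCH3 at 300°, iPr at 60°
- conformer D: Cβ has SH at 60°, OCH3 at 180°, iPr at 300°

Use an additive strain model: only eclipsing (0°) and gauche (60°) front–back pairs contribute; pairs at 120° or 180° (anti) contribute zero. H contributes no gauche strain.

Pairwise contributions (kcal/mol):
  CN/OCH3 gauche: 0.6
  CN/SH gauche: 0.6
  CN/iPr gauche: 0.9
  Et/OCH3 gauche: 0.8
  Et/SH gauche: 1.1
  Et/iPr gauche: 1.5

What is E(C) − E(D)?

C is staggered. Et at 120° is gauche with SH at 180° (1.1); Et at 120° is gauche with iPr at 60° (1.5); CN at 240° is gauche with SH at 180° (0.6); CN at 240° is gauche with OCH3 at 300° (0.6). Total 3.8 kcal/mol.
D is staggered. Et at 120° is gauche with SH at 60° (1.1); Et at 120° is gauche with OCH3 at 180° (0.8); CN at 240° is gauche with OCH3 at 180° (0.6); CN at 240° is gauche with iPr at 300° (0.9). Total 3.4 kcal/mol.
E(C) − E(D) = 3.8 − 3.4 = +0.4 kcal/mol.

+0.4 kcal/mol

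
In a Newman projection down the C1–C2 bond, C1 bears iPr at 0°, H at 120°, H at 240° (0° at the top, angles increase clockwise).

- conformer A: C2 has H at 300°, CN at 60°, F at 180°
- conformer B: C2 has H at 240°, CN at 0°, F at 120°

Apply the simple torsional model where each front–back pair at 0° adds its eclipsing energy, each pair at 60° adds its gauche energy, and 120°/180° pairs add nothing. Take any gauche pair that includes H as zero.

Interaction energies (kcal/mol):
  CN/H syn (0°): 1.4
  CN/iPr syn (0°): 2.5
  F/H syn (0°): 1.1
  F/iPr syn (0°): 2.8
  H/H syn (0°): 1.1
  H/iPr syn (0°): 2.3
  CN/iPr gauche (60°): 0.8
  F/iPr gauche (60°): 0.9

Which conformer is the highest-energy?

B

A (staggered): iPr–CN gauche; 0.8 = 0.8 kcal/mol.
B (eclipsed): iPr–CN eclipsed, H–F eclipsed, H–H eclipsed; 2.5 + 1.1 + 1.1 = 4.7 kcal/mol.
B has the highest total (4.7 kcal/mol).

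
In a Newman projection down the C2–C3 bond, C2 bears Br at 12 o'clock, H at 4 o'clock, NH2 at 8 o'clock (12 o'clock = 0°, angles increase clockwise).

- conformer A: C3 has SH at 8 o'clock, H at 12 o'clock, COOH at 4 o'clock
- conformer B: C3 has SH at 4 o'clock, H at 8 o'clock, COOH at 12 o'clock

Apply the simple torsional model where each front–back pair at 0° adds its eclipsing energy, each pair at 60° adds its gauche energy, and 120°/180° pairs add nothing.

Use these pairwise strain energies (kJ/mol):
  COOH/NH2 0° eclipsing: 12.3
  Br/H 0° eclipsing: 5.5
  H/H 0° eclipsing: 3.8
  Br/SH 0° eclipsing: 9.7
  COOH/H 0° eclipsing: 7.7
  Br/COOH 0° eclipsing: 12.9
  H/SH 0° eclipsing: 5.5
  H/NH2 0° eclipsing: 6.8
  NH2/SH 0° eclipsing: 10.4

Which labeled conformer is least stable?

A is eclipsed. Br at 0° is eclipsed with H at 0° (5.5); H at 120° is eclipsed with COOH at 120° (7.7); NH2 at 240° is eclipsed with SH at 240° (10.4). Total 23.6 kJ/mol.
B is eclipsed. Br at 0° is eclipsed with COOH at 0° (12.9); H at 120° is eclipsed with SH at 120° (5.5); NH2 at 240° is eclipsed with H at 240° (6.8). Total 25.2 kJ/mol.
B has the highest total (25.2 kJ/mol).

B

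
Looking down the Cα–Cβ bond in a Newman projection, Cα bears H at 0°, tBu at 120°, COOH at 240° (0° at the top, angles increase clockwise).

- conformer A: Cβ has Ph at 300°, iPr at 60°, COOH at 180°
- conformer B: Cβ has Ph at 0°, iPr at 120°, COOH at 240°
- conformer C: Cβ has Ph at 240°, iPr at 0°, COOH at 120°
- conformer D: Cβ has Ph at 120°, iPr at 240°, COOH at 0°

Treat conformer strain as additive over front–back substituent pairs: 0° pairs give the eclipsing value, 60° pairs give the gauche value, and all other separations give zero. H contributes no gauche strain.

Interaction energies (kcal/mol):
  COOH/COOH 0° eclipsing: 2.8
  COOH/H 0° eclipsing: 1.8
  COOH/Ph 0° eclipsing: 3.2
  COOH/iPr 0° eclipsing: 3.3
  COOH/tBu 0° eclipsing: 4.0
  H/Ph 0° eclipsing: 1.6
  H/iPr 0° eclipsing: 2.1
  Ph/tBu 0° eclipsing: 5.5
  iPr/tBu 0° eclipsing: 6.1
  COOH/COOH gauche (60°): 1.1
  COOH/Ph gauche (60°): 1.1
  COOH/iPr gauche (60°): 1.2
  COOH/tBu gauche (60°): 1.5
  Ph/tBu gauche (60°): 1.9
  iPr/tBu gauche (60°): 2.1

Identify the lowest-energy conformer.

A

A is staggered. tBu at 120° is gauche with iPr at 60° (2.1); tBu at 120° is gauche with COOH at 180° (1.5); COOH at 240° is gauche with Ph at 300° (1.1); COOH at 240° is gauche with COOH at 180° (1.1). Total 5.8 kcal/mol.
B is eclipsed. H at 0° is eclipsed with Ph at 0° (1.6); tBu at 120° is eclipsed with iPr at 120° (6.1); COOH at 240° is eclipsed with COOH at 240° (2.8). Total 10.5 kcal/mol.
C is eclipsed. H at 0° is eclipsed with iPr at 0° (2.1); tBu at 120° is eclipsed with COOH at 120° (4.0); COOH at 240° is eclipsed with Ph at 240° (3.2). Total 9.3 kcal/mol.
D is eclipsed. H at 0° is eclipsed with COOH at 0° (1.8); tBu at 120° is eclipsed with Ph at 120° (5.5); COOH at 240° is eclipsed with iPr at 240° (3.3). Total 10.6 kcal/mol.
A has the lowest total (5.8 kcal/mol).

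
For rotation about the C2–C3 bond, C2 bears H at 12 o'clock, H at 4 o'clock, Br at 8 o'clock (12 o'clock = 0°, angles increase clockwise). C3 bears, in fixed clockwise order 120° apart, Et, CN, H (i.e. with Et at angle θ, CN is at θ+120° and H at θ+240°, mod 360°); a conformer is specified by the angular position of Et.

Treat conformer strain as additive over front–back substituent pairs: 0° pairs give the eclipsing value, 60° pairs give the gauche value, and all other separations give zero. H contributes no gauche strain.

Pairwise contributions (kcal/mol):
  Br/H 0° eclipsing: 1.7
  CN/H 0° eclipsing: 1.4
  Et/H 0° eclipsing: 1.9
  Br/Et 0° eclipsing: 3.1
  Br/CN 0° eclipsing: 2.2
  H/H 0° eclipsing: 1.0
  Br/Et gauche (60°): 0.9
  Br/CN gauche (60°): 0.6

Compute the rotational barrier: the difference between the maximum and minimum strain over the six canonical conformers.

4.9 kcal/mol

Et at 0° is eclipsed. H at 0° is eclipsed with Et at 0° (1.9); H at 120° is eclipsed with CN at 120° (1.4); Br at 240° is eclipsed with H at 240° (1.7). Total 5.0 kcal/mol.
Et at 60° is staggered. Br at 240° is gauche with CN at 180° (0.6). Total 0.6 kcal/mol.
Et at 120° is eclipsed. H at 0° is eclipsed with H at 0° (1.0); H at 120° is eclipsed with Et at 120° (1.9); Br at 240° is eclipsed with CN at 240° (2.2). Total 5.1 kcal/mol.
Et at 180° is staggered. Br at 240° is gauche with Et at 180° (0.9); Br at 240° is gauche with CN at 300° (0.6). Total 1.5 kcal/mol.
Et at 240° is eclipsed. H at 0° is eclipsed with CN at 0° (1.4); H at 120° is eclipsed with H at 120° (1.0); Br at 240° is eclipsed with Et at 240° (3.1). Total 5.5 kcal/mol.
Et at 300° is staggered. Br at 240° is gauche with Et at 300° (0.9). Total 0.9 kcal/mol.
Max at 240° (5.5 kcal/mol), min at 60° (0.6 kcal/mol); barrier = 4.9 kcal/mol.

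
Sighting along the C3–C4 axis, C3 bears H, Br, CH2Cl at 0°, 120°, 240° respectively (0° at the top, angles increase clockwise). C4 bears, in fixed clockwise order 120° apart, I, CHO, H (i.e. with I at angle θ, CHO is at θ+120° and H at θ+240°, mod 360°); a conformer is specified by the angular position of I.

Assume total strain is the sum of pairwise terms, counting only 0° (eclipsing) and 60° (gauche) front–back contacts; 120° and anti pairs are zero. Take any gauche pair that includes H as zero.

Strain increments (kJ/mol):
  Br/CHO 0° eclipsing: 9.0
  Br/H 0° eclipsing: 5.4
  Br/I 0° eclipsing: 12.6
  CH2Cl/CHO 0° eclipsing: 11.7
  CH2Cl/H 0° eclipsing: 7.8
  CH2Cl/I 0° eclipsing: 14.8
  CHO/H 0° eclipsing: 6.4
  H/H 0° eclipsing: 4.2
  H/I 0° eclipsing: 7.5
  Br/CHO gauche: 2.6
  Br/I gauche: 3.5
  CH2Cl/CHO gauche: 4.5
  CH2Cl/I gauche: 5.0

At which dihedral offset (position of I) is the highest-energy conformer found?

I at 0° is eclipsed. H at 0° is eclipsed with I at 0° (7.5); Br at 120° is eclipsed with CHO at 120° (9.0); CH2Cl at 240° is eclipsed with H at 240° (7.8). Total 24.3 kJ/mol.
I at 60° is staggered. Br at 120° is gauche with I at 60° (3.5); Br at 120° is gauche with CHO at 180° (2.6); CH2Cl at 240° is gauche with CHO at 180° (4.5). Total 10.6 kJ/mol.
I at 120° is eclipsed. H at 0° is eclipsed with H at 0° (4.2); Br at 120° is eclipsed with I at 120° (12.6); CH2Cl at 240° is eclipsed with CHO at 240° (11.7). Total 28.5 kJ/mol.
I at 180° is staggered. Br at 120° is gauche with I at 180° (3.5); CH2Cl at 240° is gauche with I at 180° (5.0); CH2Cl at 240° is gauche with CHO at 300° (4.5). Total 13.0 kJ/mol.
I at 240° is eclipsed. H at 0° is eclipsed with CHO at 0° (6.4); Br at 120° is eclipsed with H at 120° (5.4); CH2Cl at 240° is eclipsed with I at 240° (14.8). Total 26.6 kJ/mol.
I at 300° is staggered. Br at 120° is gauche with CHO at 60° (2.6); CH2Cl at 240° is gauche with I at 300° (5.0). Total 7.6 kJ/mol.
The maximum (28.5 kJ/mol) occurs with I at 120°.

120°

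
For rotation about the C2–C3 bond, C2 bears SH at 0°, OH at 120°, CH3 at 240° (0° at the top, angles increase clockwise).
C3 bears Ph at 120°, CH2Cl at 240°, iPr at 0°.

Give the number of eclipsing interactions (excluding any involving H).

3

Non-H eclipsing pairs: SH(0°)/iPr(0°); OH(120°)/Ph(120°); CH3(240°)/CH2Cl(240°) — 3 interactions.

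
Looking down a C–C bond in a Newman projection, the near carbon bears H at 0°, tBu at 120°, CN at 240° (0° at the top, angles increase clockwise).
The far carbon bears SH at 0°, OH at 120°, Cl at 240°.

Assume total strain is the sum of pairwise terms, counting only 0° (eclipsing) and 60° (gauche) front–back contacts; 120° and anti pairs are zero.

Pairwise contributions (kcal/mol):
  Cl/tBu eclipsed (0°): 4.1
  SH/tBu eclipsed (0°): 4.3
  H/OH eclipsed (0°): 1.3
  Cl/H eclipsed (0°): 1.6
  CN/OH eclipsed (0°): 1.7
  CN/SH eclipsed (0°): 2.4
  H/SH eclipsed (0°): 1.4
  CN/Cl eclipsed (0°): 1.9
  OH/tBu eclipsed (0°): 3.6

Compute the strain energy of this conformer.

6.9 kcal/mol

This conformer (eclipsed): H(0°)/SH(0°) eclipsed 1.4; tBu(120°)/OH(120°) eclipsed 3.6; CN(240°)/Cl(240°) eclipsed 1.9 → 6.9 kcal/mol.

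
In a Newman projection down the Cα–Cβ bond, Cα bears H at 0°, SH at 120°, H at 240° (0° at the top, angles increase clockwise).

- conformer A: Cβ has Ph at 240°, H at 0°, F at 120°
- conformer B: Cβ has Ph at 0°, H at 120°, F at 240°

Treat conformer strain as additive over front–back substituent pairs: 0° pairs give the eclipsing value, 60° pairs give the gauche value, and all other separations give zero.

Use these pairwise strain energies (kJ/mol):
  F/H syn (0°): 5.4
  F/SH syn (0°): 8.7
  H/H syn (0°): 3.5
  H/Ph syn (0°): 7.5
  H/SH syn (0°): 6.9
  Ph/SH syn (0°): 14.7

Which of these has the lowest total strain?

A

A (eclipsed): H(0°)/H(0°) eclipsed 3.5; SH(120°)/F(120°) eclipsed 8.7; H(240°)/Ph(240°) eclipsed 7.5 → 19.7 kJ/mol.
B (eclipsed): H(0°)/Ph(0°) eclipsed 7.5; SH(120°)/H(120°) eclipsed 6.9; H(240°)/F(240°) eclipsed 5.4 → 19.8 kJ/mol.
A has the lowest total (19.7 kJ/mol).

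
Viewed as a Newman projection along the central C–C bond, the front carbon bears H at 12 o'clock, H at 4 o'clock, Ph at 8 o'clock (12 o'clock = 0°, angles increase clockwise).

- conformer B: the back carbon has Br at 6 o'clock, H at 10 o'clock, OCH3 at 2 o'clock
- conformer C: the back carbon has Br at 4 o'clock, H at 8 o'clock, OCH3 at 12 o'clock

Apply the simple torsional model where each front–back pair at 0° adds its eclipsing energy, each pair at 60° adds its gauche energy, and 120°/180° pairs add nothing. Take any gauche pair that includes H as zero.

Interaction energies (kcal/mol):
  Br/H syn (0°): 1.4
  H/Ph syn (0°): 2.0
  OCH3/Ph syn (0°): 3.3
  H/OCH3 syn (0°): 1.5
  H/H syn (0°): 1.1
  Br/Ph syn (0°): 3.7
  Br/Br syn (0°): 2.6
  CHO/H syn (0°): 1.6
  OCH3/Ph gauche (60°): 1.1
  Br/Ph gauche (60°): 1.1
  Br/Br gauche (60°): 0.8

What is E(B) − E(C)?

B (staggered): Ph–Br gauche; 1.1 = 1.1 kcal/mol.
C (eclipsed): H–OCH3 eclipsed, H–Br eclipsed, Ph–H eclipsed; 1.5 + 1.4 + 2.0 = 4.9 kcal/mol.
E(B) − E(C) = 1.1 − 4.9 = -3.8 kcal/mol.

-3.8 kcal/mol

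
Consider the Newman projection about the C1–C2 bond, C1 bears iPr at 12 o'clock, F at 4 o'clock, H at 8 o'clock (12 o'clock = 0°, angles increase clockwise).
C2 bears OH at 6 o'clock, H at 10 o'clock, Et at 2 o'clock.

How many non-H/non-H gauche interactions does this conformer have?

Non-H gauche pairs: iPr(0°)/Et(60°); F(120°)/OH(180°); F(120°)/Et(60°) — 3 interactions.

3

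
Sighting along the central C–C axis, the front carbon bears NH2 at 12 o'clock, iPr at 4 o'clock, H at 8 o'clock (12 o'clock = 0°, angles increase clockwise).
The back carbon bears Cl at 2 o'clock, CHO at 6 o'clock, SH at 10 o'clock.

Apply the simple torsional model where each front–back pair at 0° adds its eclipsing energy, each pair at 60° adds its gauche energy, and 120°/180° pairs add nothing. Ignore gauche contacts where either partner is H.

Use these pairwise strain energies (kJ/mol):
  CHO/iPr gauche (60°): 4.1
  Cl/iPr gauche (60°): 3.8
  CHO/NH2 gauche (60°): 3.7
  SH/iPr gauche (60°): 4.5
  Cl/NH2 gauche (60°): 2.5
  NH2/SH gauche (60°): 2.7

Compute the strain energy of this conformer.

13.1 kJ/mol

This conformer (staggered): NH2–Cl gauche, NH2–SH gauche, iPr–Cl gauche, iPr–CHO gauche; 2.5 + 2.7 + 3.8 + 4.1 = 13.1 kJ/mol.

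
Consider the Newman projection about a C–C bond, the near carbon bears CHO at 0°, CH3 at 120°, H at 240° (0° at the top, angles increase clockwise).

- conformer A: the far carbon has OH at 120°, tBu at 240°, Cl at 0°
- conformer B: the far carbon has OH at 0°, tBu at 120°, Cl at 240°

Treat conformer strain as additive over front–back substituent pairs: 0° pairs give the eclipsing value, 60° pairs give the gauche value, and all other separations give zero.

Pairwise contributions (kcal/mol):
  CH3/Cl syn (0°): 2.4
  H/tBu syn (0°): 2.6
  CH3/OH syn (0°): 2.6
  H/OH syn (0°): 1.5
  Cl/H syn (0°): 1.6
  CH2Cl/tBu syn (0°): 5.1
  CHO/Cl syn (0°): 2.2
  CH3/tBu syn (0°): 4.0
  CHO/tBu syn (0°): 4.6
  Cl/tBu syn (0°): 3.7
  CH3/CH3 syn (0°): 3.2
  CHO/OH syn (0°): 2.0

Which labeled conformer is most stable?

A (eclipsed): CHO–Cl eclipsed, CH3–OH eclipsed, H–tBu eclipsed; 2.2 + 2.6 + 2.6 = 7.4 kcal/mol.
B (eclipsed): CHO–OH eclipsed, CH3–tBu eclipsed, H–Cl eclipsed; 2.0 + 4.0 + 1.6 = 7.6 kcal/mol.
A has the lowest total (7.4 kcal/mol).

A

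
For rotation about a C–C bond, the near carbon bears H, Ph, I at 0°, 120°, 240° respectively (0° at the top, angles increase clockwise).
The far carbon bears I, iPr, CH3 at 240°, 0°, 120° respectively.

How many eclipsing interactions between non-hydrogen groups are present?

Non-H eclipsing pairs: Ph(120°)/CH3(120°); I(240°)/I(240°) — 2 interactions.

2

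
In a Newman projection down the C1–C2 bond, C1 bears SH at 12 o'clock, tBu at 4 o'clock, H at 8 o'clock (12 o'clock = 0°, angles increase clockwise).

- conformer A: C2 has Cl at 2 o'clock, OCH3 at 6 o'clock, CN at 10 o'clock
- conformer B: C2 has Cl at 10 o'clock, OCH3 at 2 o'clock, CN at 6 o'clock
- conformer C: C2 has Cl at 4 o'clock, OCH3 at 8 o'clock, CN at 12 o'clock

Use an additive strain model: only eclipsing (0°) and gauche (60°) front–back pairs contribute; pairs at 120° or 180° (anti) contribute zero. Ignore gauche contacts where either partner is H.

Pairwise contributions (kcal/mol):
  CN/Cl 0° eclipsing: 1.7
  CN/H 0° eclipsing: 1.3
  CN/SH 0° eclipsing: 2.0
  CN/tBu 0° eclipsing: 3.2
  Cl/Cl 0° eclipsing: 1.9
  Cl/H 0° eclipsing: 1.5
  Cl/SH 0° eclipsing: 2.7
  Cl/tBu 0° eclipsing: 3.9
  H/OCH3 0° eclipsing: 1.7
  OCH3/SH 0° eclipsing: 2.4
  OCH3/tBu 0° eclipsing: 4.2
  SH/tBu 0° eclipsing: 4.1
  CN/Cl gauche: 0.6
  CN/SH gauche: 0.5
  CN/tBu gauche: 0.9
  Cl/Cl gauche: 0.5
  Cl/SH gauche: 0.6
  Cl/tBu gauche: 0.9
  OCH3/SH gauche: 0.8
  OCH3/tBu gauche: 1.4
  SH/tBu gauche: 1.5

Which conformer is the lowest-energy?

A (staggered): SH–Cl gauche, SH–CN gauche, tBu–Cl gauche, tBu–OCH3 gauche; 0.6 + 0.5 + 0.9 + 1.4 = 3.4 kcal/mol.
B (staggered): SH–Cl gauche, SH–OCH3 gauche, tBu–OCH3 gauche, tBu–CN gauche; 0.6 + 0.8 + 1.4 + 0.9 = 3.7 kcal/mol.
C (eclipsed): SH–CN eclipsed, tBu–Cl eclipsed, H–OCH3 eclipsed; 2.0 + 3.9 + 1.7 = 7.6 kcal/mol.
A has the lowest total (3.4 kcal/mol).

A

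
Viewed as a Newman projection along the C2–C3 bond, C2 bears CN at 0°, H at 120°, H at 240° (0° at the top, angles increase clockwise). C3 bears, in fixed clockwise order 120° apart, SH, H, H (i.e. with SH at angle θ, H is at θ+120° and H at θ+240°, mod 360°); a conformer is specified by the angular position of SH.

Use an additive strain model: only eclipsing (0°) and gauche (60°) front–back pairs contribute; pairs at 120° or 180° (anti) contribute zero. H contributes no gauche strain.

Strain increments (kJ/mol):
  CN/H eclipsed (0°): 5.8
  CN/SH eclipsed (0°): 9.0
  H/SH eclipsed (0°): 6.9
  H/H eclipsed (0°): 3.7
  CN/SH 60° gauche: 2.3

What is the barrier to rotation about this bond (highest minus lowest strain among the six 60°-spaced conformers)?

16.4 kJ/mol

SH at 0° (eclipsed): CN(0°)/SH(0°) eclipsed 9.0; H(120°)/H(120°) eclipsed 3.7; H(240°)/H(240°) eclipsed 3.7 → 16.4 kJ/mol.
SH at 60° (staggered): CN(0°)/SH(60°) gauche 2.3 → 2.3 kJ/mol.
SH at 120° (eclipsed): CN(0°)/H(0°) eclipsed 5.8; H(120°)/SH(120°) eclipsed 6.9; H(240°)/H(240°) eclipsed 3.7 → 16.4 kJ/mol.
SH at 180° (staggered): no non-H gauche contacts → 0.0 kJ/mol.
SH at 240° (eclipsed): CN(0°)/H(0°) eclipsed 5.8; H(120°)/H(120°) eclipsed 3.7; H(240°)/SH(240°) eclipsed 6.9 → 16.4 kJ/mol.
SH at 300° (staggered): CN(0°)/SH(300°) gauche 2.3 → 2.3 kJ/mol.
Max at 0° (16.4 kJ/mol), min at 180° (0.0 kJ/mol); barrier = 16.4 kJ/mol.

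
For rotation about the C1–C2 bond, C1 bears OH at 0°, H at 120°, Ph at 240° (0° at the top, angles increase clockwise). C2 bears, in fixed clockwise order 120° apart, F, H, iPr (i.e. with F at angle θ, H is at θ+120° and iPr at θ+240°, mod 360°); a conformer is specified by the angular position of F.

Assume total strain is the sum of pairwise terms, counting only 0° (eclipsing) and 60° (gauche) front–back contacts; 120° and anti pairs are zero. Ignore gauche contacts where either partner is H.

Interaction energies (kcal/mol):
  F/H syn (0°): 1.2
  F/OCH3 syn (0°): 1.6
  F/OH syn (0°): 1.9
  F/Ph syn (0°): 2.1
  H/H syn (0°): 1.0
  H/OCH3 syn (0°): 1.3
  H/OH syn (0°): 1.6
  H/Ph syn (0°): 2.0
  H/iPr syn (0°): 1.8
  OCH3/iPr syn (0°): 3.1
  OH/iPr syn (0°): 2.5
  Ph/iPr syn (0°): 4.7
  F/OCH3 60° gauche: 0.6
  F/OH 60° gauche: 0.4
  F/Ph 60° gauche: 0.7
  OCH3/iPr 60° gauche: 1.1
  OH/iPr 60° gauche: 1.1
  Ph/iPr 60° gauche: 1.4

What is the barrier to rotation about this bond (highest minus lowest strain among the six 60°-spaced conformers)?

F at 0° (eclipsed): OH–F eclipsed, H–H eclipsed, Ph–iPr eclipsed; 1.9 + 1.0 + 4.7 = 7.6 kcal/mol.
F at 60° (staggered): OH–F gauche, OH–iPr gauche, Ph–iPr gauche; 0.4 + 1.1 + 1.4 = 2.9 kcal/mol.
F at 120° (eclipsed): OH–iPr eclipsed, H–F eclipsed, Ph–H eclipsed; 2.5 + 1.2 + 2.0 = 5.7 kcal/mol.
F at 180° (staggered): OH–iPr gauche, Ph–F gauche; 1.1 + 0.7 = 1.8 kcal/mol.
F at 240° (eclipsed): OH–H eclipsed, H–iPr eclipsed, Ph–F eclipsed; 1.6 + 1.8 + 2.1 = 5.5 kcal/mol.
F at 300° (staggered): OH–F gauche, Ph–F gauche, Ph–iPr gauche; 0.4 + 0.7 + 1.4 = 2.5 kcal/mol.
Max at 0° (7.6 kcal/mol), min at 180° (1.8 kcal/mol); barrier = 5.8 kcal/mol.

5.8 kcal/mol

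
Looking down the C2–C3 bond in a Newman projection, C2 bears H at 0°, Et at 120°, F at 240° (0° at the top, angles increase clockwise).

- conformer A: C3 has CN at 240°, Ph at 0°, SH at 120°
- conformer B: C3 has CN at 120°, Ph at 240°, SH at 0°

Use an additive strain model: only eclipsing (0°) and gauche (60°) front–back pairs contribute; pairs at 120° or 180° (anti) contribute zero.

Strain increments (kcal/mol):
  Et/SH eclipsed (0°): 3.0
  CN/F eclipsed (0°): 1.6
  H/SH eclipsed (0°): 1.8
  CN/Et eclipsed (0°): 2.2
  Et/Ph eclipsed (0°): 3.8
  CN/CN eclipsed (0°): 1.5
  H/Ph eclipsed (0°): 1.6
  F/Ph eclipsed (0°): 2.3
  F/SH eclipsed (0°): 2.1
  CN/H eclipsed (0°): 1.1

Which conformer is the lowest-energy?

A

A (eclipsed): H(0°)/Ph(0°) eclipsed 1.6; Et(120°)/SH(120°) eclipsed 3.0; F(240°)/CN(240°) eclipsed 1.6 → 6.2 kcal/mol.
B (eclipsed): H(0°)/SH(0°) eclipsed 1.8; Et(120°)/CN(120°) eclipsed 2.2; F(240°)/Ph(240°) eclipsed 2.3 → 6.3 kcal/mol.
A has the lowest total (6.2 kcal/mol).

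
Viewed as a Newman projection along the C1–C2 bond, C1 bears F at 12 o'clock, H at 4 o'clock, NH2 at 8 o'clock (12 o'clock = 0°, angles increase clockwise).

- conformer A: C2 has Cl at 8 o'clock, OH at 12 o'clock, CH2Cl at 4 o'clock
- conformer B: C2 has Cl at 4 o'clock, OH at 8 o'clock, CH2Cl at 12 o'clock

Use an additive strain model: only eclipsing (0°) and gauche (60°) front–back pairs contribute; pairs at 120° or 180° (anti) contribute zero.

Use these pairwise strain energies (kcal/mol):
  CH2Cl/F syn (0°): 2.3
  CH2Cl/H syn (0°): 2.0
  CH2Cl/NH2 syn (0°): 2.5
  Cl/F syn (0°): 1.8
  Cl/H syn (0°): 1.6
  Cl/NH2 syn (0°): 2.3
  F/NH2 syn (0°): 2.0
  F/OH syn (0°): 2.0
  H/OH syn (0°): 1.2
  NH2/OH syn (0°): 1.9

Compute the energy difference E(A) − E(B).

+0.5 kcal/mol

A (eclipsed): F(0°)/OH(0°) eclipsed 2.0; H(120°)/CH2Cl(120°) eclipsed 2.0; NH2(240°)/Cl(240°) eclipsed 2.3 → 6.3 kcal/mol.
B (eclipsed): F(0°)/CH2Cl(0°) eclipsed 2.3; H(120°)/Cl(120°) eclipsed 1.6; NH2(240°)/OH(240°) eclipsed 1.9 → 5.8 kcal/mol.
E(A) − E(B) = 6.3 − 5.8 = +0.5 kcal/mol.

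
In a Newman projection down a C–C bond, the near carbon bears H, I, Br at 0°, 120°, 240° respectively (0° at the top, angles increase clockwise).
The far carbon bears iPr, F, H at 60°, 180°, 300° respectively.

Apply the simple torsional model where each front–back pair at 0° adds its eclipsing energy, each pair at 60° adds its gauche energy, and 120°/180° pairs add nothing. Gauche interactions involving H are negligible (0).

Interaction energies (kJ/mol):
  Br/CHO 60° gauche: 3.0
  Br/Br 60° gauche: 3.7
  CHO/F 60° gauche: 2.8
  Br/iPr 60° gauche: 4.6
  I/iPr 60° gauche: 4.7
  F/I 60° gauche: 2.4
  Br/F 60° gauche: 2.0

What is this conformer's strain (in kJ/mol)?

This conformer (staggered): I–iPr gauche, I–F gauche, Br–F gauche; 4.7 + 2.4 + 2.0 = 9.1 kJ/mol.

9.1 kJ/mol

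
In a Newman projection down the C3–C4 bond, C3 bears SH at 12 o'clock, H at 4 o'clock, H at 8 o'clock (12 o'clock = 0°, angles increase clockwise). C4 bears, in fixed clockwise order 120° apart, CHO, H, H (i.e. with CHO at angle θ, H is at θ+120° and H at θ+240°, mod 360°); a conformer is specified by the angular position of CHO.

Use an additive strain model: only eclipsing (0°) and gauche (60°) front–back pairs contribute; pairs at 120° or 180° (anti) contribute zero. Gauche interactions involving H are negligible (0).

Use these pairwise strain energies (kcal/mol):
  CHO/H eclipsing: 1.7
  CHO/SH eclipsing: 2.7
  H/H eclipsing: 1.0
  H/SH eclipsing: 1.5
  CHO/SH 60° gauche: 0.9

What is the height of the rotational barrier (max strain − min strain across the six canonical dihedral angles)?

4.7 kcal/mol

CHO at 0° is eclipsed. SH at 0° is eclipsed with CHO at 0° (2.7); H at 120° is eclipsed with H at 120° (1.0); H at 240° is eclipsed with H at 240° (1.0). Total 4.7 kcal/mol.
CHO at 60° is staggered. SH at 0° is gauche with CHO at 60° (0.9). Total 0.9 kcal/mol.
CHO at 120° is eclipsed. SH at 0° is eclipsed with H at 0° (1.5); H at 120° is eclipsed with CHO at 120° (1.7); H at 240° is eclipsed with H at 240° (1.0). Total 4.2 kcal/mol.
CHO at 180° (staggered): no non-H gauche contacts → 0.0 kcal/mol.
CHO at 240° is eclipsed. SH at 0° is eclipsed with H at 0° (1.5); H at 120° is eclipsed with H at 120° (1.0); H at 240° is eclipsed with CHO at 240° (1.7). Total 4.2 kcal/mol.
CHO at 300° is staggered. SH at 0° is gauche with CHO at 300° (0.9). Total 0.9 kcal/mol.
Max at 0° (4.7 kcal/mol), min at 180° (0.0 kcal/mol); barrier = 4.7 kcal/mol.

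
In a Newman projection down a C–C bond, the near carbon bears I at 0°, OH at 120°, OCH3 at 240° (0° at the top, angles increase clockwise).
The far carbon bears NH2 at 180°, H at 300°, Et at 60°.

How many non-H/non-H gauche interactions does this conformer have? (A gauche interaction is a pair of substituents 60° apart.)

Non-H gauche pairs: I(0°)/Et(60°); OH(120°)/NH2(180°); OH(120°)/Et(60°); OCH3(240°)/NH2(180°) — 4 interactions.

4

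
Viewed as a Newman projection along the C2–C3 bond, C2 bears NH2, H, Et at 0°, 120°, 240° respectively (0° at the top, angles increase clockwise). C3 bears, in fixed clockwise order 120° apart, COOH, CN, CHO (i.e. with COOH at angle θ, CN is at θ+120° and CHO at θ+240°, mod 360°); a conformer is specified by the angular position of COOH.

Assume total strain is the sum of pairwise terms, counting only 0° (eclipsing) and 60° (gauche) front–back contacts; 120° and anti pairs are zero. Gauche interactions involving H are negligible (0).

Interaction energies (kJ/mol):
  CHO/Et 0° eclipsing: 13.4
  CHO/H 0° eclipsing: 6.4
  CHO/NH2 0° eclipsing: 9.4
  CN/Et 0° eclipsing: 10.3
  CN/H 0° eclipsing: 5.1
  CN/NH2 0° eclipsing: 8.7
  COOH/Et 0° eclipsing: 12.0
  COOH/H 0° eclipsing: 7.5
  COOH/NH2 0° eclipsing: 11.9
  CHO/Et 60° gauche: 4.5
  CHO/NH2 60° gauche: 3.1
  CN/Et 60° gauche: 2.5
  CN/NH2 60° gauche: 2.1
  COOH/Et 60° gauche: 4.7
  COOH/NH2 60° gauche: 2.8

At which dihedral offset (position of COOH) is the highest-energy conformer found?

COOH at 0° is eclipsed. NH2 at 0° is eclipsed with COOH at 0° (11.9); H at 120° is eclipsed with CN at 120° (5.1); Et at 240° is eclipsed with CHO at 240° (13.4). Total 30.4 kJ/mol.
COOH at 60° is staggered. NH2 at 0° is gauche with COOH at 60° (2.8); NH2 at 0° is gauche with CHO at 300° (3.1); Et at 240° is gauche with CN at 180° (2.5); Et at 240° is gauche with CHO at 300° (4.5). Total 12.9 kJ/mol.
COOH at 120° is eclipsed. NH2 at 0° is eclipsed with CHO at 0° (9.4); H at 120° is eclipsed with COOH at 120° (7.5); Et at 240° is eclipsed with CN at 240° (10.3). Total 27.2 kJ/mol.
COOH at 180° is staggered. NH2 at 0° is gauche with CN at 300° (2.1); NH2 at 0° is gauche with CHO at 60° (3.1); Et at 240° is gauche with COOH at 180° (4.7); Et at 240° is gauche with CN at 300° (2.5). Total 12.4 kJ/mol.
COOH at 240° is eclipsed. NH2 at 0° is eclipsed with CN at 0° (8.7); H at 120° is eclipsed with CHO at 120° (6.4); Et at 240° is eclipsed with COOH at 240° (12.0). Total 27.1 kJ/mol.
COOH at 300° is staggered. NH2 at 0° is gauche with COOH at 300° (2.8); NH2 at 0° is gauche with CN at 60° (2.1); Et at 240° is gauche with COOH at 300° (4.7); Et at 240° is gauche with CHO at 180° (4.5). Total 14.1 kJ/mol.
The maximum (30.4 kJ/mol) occurs with COOH at 0°.

0°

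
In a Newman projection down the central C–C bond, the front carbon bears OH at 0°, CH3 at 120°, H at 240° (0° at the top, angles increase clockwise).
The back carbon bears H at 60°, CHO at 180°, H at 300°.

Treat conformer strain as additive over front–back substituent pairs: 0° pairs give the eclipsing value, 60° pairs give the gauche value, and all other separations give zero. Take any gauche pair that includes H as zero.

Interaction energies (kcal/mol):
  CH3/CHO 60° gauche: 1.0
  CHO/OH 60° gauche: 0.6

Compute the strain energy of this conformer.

1.0 kcal/mol

This conformer is staggered. CH3 at 120° is gauche with CHO at 180° (1.0). Total 1.0 kcal/mol.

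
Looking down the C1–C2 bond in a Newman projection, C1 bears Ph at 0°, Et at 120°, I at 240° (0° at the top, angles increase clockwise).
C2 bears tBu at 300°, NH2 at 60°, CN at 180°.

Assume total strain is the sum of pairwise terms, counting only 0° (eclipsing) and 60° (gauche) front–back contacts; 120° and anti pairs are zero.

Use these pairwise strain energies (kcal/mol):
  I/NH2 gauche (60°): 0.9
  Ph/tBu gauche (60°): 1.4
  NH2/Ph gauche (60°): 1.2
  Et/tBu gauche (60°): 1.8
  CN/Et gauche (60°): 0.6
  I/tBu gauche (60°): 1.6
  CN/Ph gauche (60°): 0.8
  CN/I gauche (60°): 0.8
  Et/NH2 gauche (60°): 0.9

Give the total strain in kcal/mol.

6.5 kcal/mol

This conformer (staggered): Ph–tBu gauche, Ph–NH2 gauche, Et–NH2 gauche, Et–CN gauche, I–tBu gauche, I–CN gauche; 1.4 + 1.2 + 0.9 + 0.6 + 1.6 + 0.8 = 6.5 kcal/mol.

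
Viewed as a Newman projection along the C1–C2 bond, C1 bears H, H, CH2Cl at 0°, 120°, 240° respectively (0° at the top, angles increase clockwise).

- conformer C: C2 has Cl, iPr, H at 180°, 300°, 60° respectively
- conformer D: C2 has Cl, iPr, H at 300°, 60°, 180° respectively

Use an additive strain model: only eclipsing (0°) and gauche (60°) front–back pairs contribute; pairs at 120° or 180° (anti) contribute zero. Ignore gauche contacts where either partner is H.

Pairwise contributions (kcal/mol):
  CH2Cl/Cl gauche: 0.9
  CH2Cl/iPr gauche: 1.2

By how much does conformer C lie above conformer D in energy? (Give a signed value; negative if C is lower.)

C (staggered): CH2Cl–Cl gauche, CH2Cl–iPr gauche; 0.9 + 1.2 = 2.1 kcal/mol.
D (staggered): CH2Cl–Cl gauche; 0.9 = 0.9 kcal/mol.
E(C) − E(D) = 2.1 − 0.9 = +1.2 kcal/mol.

+1.2 kcal/mol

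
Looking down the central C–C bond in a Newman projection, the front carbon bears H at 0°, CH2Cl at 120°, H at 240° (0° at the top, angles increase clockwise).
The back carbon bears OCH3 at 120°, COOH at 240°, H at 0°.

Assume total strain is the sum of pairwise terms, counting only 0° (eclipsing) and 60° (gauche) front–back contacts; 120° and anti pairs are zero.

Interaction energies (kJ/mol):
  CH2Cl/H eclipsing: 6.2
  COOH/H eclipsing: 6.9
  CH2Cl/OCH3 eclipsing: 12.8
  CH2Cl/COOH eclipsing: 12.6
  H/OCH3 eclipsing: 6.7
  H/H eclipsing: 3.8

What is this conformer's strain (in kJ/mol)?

This conformer (eclipsed): H(0°)/H(0°) eclipsed 3.8; CH2Cl(120°)/OCH3(120°) eclipsed 12.8; H(240°)/COOH(240°) eclipsed 6.9 → 23.5 kJ/mol.

23.5 kJ/mol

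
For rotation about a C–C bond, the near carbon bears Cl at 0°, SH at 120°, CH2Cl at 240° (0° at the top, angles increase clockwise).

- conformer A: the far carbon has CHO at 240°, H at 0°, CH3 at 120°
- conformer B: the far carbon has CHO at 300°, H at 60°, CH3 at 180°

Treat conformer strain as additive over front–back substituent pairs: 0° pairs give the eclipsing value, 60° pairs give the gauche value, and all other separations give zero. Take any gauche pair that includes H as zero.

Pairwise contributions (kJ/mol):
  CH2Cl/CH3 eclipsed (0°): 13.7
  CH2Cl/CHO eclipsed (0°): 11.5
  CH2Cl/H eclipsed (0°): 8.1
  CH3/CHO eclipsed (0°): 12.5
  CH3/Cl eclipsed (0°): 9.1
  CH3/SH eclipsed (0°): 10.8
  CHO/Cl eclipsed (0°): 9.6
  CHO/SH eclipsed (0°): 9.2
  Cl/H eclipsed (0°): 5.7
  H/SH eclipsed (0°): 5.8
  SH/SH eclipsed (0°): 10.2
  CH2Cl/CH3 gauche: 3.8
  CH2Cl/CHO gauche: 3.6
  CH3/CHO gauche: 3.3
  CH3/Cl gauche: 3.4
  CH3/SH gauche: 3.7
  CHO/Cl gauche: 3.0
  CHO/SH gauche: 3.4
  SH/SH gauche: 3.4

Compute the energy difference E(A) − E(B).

A is eclipsed. Cl at 0° is eclipsed with H at 0° (5.7); SH at 120° is eclipsed with CH3 at 120° (10.8); CH2Cl at 240° is eclipsed with CHO at 240° (11.5). Total 28.0 kJ/mol.
B is staggered. Cl at 0° is gauche with CHO at 300° (3.0); SH at 120° is gauche with CH3 at 180° (3.7); CH2Cl at 240° is gauche with CHO at 300° (3.6); CH2Cl at 240° is gauche with CH3 at 180° (3.8). Total 14.1 kJ/mol.
E(A) − E(B) = 28.0 − 14.1 = +13.9 kJ/mol.

+13.9 kJ/mol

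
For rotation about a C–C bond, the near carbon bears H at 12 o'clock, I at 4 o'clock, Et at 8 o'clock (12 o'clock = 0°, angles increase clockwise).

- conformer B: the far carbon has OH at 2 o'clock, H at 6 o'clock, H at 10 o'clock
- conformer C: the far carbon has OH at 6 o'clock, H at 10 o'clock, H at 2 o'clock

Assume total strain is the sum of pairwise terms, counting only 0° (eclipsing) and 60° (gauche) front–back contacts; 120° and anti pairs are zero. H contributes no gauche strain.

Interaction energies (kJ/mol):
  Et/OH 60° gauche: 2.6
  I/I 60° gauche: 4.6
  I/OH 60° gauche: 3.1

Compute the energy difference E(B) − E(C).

B is staggered. I at 120° is gauche with OH at 60° (3.1). Total 3.1 kJ/mol.
C is staggered. I at 120° is gauche with OH at 180° (3.1); Et at 240° is gauche with OH at 180° (2.6). Total 5.7 kJ/mol.
E(B) − E(C) = 3.1 − 5.7 = -2.6 kJ/mol.

-2.6 kJ/mol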